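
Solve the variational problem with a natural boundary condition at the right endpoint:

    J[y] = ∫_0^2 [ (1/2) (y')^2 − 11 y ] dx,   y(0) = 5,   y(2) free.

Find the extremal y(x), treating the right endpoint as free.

The Lagrangian L = (1/2) (y')^2 − 11 y gives
    ∂L/∂y = −11,   ∂L/∂y' = y'.
Euler-Lagrange: d/dx(y') − (−11) = 0, i.e. y'' + 11 = 0, so
    y(x) = −(11/2) x^2 + C1 x + C2.
Fixed left endpoint y(0) = 5 ⇒ C2 = 5.
The right endpoint x = 2 is free, so the natural (transversality) condition is ∂L/∂y' |_{x=2} = 0, i.e. y'(2) = 0.
Compute y'(x) = −11 x + C1, so y'(2) = −22 + C1 = 0 ⇒ C1 = 22.
Therefore the extremal is
    y(x) = −(11/2) x^2 + 22 x + 5.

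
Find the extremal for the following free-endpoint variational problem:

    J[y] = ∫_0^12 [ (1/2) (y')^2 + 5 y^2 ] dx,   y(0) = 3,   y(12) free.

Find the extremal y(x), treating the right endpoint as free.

The Lagrangian L = (1/2) (y')^2 + 5 y^2 gives
    ∂L/∂y = 10 y,   ∂L/∂y' = y'.
Euler-Lagrange: y'' − 10 y = 0.
With k = sqrt(10), the general solution is
    y(x) = A cosh(sqrt(10) x) + B sinh(sqrt(10) x).
Fixed left endpoint y(0) = 3 ⇒ A = 3.
The right endpoint x = 12 is free, so the natural (transversality) condition is ∂L/∂y' |_{x=12} = 0, i.e. y'(12) = 0.
Compute y'(x) = A k sinh(k x) + B k cosh(k x), so
    y'(12) = A k sinh(k·12) + B k cosh(k·12) = 0
    ⇒ B = −A tanh(k·12) = − 3 tanh(sqrt(10)·12).
Therefore the extremal is
    y(x) = 3 cosh(sqrt(10) x) − 3 tanh(sqrt(10)·12) sinh(sqrt(10) x).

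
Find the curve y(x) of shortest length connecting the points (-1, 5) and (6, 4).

Arc-length functional: J[y] = ∫ sqrt(1 + (y')^2) dx.
Lagrangian L = sqrt(1 + (y')^2) has no explicit y dependence, so ∂L/∂y = 0 and the Euler-Lagrange equation gives
    d/dx( y' / sqrt(1 + (y')^2) ) = 0  ⇒  y' / sqrt(1 + (y')^2) = const.
Hence y' is constant, so y(x) is affine.
Fitting the endpoints (-1, 5) and (6, 4):
    slope m = (4 − 5) / (6 − (-1)) = -1/7,
    intercept c = 5 − m·(-1) = 34/7.
Extremal: y(x) = (-1/7) x + 34/7.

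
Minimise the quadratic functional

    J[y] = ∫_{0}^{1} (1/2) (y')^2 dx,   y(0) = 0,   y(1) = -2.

The Lagrangian is L = (1/2) (y')^2.
Compute ∂L/∂y = 0, ∂L/∂y' = y'.
The Euler-Lagrange equation d/dx(∂L/∂y') − ∂L/∂y = 0 reduces to
    y'' = 0.
Its general solution is
    y(x) = A x + B,
with A, B fixed by the endpoint conditions.
Applying the endpoint conditions y(0) = 0 and y(1) = -2: solve A·0 + B = 0 and A·1 + B = -2. Subtracting gives A(1 − 0) = -2 − 0, so A = -2, and B = 0 − A·0 = 0. Therefore
    y(x) = -2 x.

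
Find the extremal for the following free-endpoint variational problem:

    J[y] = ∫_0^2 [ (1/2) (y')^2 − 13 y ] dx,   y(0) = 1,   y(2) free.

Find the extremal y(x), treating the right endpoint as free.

The Lagrangian L = (1/2) (y')^2 − 13 y gives
    ∂L/∂y = −13,   ∂L/∂y' = y'.
Euler-Lagrange: d/dx(y') − (−13) = 0, i.e. y'' + 13 = 0, so
    y(x) = −(13/2) x^2 + C1 x + C2.
Fixed left endpoint y(0) = 1 ⇒ C2 = 1.
The right endpoint x = 2 is free, so the natural (transversality) condition is ∂L/∂y' |_{x=2} = 0, i.e. y'(2) = 0.
Compute y'(x) = −13 x + C1, so y'(2) = −26 + C1 = 0 ⇒ C1 = 26.
Therefore the extremal is
    y(x) = −(13/2) x^2 + 26 x + 1.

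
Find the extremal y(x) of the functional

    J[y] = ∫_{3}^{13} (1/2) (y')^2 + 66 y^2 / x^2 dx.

The Lagrangian is L = (1/2) (y')^2 + 66 y^2 / x^2.
Compute ∂L/∂y = 132y/x^2, ∂L/∂y' = y'.
The Euler-Lagrange equation d/dx(∂L/∂y') − ∂L/∂y = 0 reduces to
    y'' − 132/x^2 · y = 0  (x > 0).
Its general solution is
    y(x) = A x^12 + B x^(-11),
with A, B fixed by the endpoint conditions.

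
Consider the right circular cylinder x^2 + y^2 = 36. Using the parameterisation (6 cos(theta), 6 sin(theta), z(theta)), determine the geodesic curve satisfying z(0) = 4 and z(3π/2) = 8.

Parameterise the cylinder of radius R = 6 as
    r(θ) = (6 cos θ, 6 sin θ, z(θ)).
The arc-length element is
    ds = sqrt(36 + (dz/dθ)^2) dθ,
so the Lagrangian is L = sqrt(36 + z'^2).
L depends on z' only, not on z or θ, so ∂L/∂z = 0 and
    ∂L/∂z' = z' / sqrt(36 + z'^2).
The Euler-Lagrange equation gives
    d/dθ( z' / sqrt(36 + z'^2) ) = 0,
so z' is constant. Integrating once:
    z(θ) = a θ + b,
a helix on the cylinder (a straight line when the cylinder is unrolled). The constants a, b are determined by the endpoint conditions.
With endpoint conditions z(0) = 4 and z(3π/2) = 8: from z(0) = b we get b = 4, and a·3π/2 + 4 = 8 gives a = 8/(3π), so
    z(θ) = (8/(3π)) θ + 4.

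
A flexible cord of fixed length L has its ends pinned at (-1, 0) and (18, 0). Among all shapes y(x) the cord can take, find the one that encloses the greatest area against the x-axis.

Set up the augmented Lagrangian using a multiplier λ for the length constraint:
    F(y, y') = y − λ sqrt(1 + y'^2).
F has no explicit x dependence, so the Beltrami identity yields a first integral
    F − y' ∂F/∂y' = C.
Compute ∂F/∂y' = −λ y' / sqrt(1 + y'^2). Then
    y − λ sqrt(1 + y'^2) + λ y'^2 / sqrt(1 + y'^2) = C
    ⇒  y − λ / sqrt(1 + y'^2) = C.
Solving for y' and integrating gives
    (x − a)^2 + (y − b)^2 = λ^2,
a circular arc of radius λ. The constants a, b are determined by the endpoint conditions y(-1) = y(18) = 0, and λ is fixed implicitly by the length constraint
    ∫_{-1}^{18} sqrt(1 + y'^2) dx = L.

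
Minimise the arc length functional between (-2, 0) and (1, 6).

Arc-length functional: J[y] = ∫ sqrt(1 + (y')^2) dx.
Lagrangian L = sqrt(1 + (y')^2) has no explicit y dependence, so ∂L/∂y = 0 and the Euler-Lagrange equation gives
    d/dx( y' / sqrt(1 + (y')^2) ) = 0  ⇒  y' / sqrt(1 + (y')^2) = const.
Hence y' is constant, so y(x) is affine.
Fitting the endpoints (-2, 0) and (1, 6):
    slope m = (6 − 0) / (1 − (-2)) = 2,
    intercept c = 0 − m·(-2) = 4.
Extremal: y(x) = 2 x + 4.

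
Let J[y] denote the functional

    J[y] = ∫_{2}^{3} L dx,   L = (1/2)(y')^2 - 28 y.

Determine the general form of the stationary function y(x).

The Lagrangian is L = (1/2)(y')^2 - 28 y.
∂L/∂y = -28.
∂L/∂y' = y'.
The Euler-Lagrange equation d/dx(∂L/∂y') − ∂L/∂y = 0 becomes:
    y'' + 28 = 0
General solution: y(x) = -14 x^2 + A x + B, where A and B are arbitrary constants fixed by the endpoint conditions.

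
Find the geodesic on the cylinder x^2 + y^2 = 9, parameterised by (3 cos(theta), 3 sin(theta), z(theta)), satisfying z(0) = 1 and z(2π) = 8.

Parameterise the cylinder of radius R = 3 as
    r(θ) = (3 cos θ, 3 sin θ, z(θ)).
The arc-length element is
    ds = sqrt(9 + (dz/dθ)^2) dθ,
so the Lagrangian is L = sqrt(9 + z'^2).
L depends on z' only, not on z or θ, so ∂L/∂z = 0 and
    ∂L/∂z' = z' / sqrt(9 + z'^2).
The Euler-Lagrange equation gives
    d/dθ( z' / sqrt(9 + z'^2) ) = 0,
so z' is constant. Integrating once:
    z(θ) = a θ + b,
a helix on the cylinder (a straight line when the cylinder is unrolled). The constants a, b are determined by the endpoint conditions.
With endpoint conditions z(0) = 1 and z(2π) = 8: from z(0) = b we get b = 1, and a·2π + 1 = 8 gives a = 7/(2π), so
    z(θ) = (7/(2π)) θ + 1.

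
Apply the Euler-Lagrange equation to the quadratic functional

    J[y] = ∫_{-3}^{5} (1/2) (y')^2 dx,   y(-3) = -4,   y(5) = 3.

The Lagrangian is L = (1/2) (y')^2.
Compute ∂L/∂y = 0, ∂L/∂y' = y'.
The Euler-Lagrange equation d/dx(∂L/∂y') − ∂L/∂y = 0 reduces to
    y'' = 0.
Its general solution is
    y(x) = A x + B,
with A, B fixed by the endpoint conditions.
Applying the endpoint conditions y(-3) = -4 and y(5) = 3: solve A·-3 + B = -4 and A·5 + B = 3. Subtracting gives A(5 − -3) = 3 − -4, so A = 7/8, and B = -4 − A·-3 = -11/8. Therefore
    y(x) = (7/8) x - 11/8.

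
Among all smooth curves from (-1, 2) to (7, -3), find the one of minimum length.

Arc-length functional: J[y] = ∫ sqrt(1 + (y')^2) dx.
Lagrangian L = sqrt(1 + (y')^2) has no explicit y dependence, so ∂L/∂y = 0 and the Euler-Lagrange equation gives
    d/dx( y' / sqrt(1 + (y')^2) ) = 0  ⇒  y' / sqrt(1 + (y')^2) = const.
Hence y' is constant, so y(x) is affine.
Fitting the endpoints (-1, 2) and (7, -3):
    slope m = ((-3) − 2) / (7 − (-1)) = -5/8,
    intercept c = 2 − m·(-1) = 11/8.
Extremal: y(x) = (-5/8) x + 11/8.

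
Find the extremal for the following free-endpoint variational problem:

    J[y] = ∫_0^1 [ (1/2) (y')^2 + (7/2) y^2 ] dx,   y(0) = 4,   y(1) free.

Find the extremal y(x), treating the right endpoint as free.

The Lagrangian L = (1/2) (y')^2 + (7/2) y^2 gives
    ∂L/∂y = 7 y,   ∂L/∂y' = y'.
Euler-Lagrange: y'' − 7 y = 0.
With k = sqrt(7), the general solution is
    y(x) = A cosh(sqrt(7) x) + B sinh(sqrt(7) x).
Fixed left endpoint y(0) = 4 ⇒ A = 4.
The right endpoint x = 1 is free, so the natural (transversality) condition is ∂L/∂y' |_{x=1} = 0, i.e. y'(1) = 0.
Compute y'(x) = A k sinh(k x) + B k cosh(k x), so
    y'(1) = A k sinh(k·1) + B k cosh(k·1) = 0
    ⇒ B = −A tanh(k·1) = − 4 tanh(sqrt(7)·1).
Therefore the extremal is
    y(x) = 4 cosh(sqrt(7) x) − 4 tanh(sqrt(7)·1) sinh(sqrt(7) x).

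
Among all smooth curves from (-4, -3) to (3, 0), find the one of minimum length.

Arc-length functional: J[y] = ∫ sqrt(1 + (y')^2) dx.
Lagrangian L = sqrt(1 + (y')^2) has no explicit y dependence, so ∂L/∂y = 0 and the Euler-Lagrange equation gives
    d/dx( y' / sqrt(1 + (y')^2) ) = 0  ⇒  y' / sqrt(1 + (y')^2) = const.
Hence y' is constant, so y(x) is affine.
Fitting the endpoints (-4, -3) and (3, 0):
    slope m = (0 − (-3)) / (3 − (-4)) = 3/7,
    intercept c = (-3) − m·(-4) = -9/7.
Extremal: y(x) = (3/7) x - 9/7.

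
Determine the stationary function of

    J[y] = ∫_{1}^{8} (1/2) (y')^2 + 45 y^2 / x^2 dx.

The Lagrangian is L = (1/2) (y')^2 + 45 y^2 / x^2.
Compute ∂L/∂y = 90y/x^2, ∂L/∂y' = y'.
The Euler-Lagrange equation d/dx(∂L/∂y') − ∂L/∂y = 0 reduces to
    y'' − 90/x^2 · y = 0  (x > 0).
Its general solution is
    y(x) = A x^10 + B x^(-9),
with A, B fixed by the endpoint conditions.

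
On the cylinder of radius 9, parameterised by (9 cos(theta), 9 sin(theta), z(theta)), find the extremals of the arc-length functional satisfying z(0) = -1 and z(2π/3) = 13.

Parameterise the cylinder of radius R = 9 as
    r(θ) = (9 cos θ, 9 sin θ, z(θ)).
The arc-length element is
    ds = sqrt(81 + (dz/dθ)^2) dθ,
so the Lagrangian is L = sqrt(81 + z'^2).
L depends on z' only, not on z or θ, so ∂L/∂z = 0 and
    ∂L/∂z' = z' / sqrt(81 + z'^2).
The Euler-Lagrange equation gives
    d/dθ( z' / sqrt(81 + z'^2) ) = 0,
so z' is constant. Integrating once:
    z(θ) = a θ + b,
a helix on the cylinder (a straight line when the cylinder is unrolled). The constants a, b are determined by the endpoint conditions.
With endpoint conditions z(0) = -1 and z(2π/3) = 13: from z(0) = b we get b = -1, and a·2π/3 + -1 = 13 gives a = 21/π, so
    z(θ) = (21/π) θ − 1.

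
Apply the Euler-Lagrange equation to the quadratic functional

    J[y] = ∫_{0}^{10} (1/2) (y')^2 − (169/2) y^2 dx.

The Lagrangian is L = (1/2) (y')^2 − (169/2) y^2.
Compute ∂L/∂y = -169y, ∂L/∂y' = y'.
The Euler-Lagrange equation d/dx(∂L/∂y') − ∂L/∂y = 0 reduces to
    y'' + 169 y = 0.
Its general solution is
    y(x) = A sin(13x) + B cos(13x),
with A, B fixed by the endpoint conditions.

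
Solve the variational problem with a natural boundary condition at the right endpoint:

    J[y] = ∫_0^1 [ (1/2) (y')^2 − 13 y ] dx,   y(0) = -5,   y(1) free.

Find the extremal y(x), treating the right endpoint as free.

The Lagrangian L = (1/2) (y')^2 − 13 y gives
    ∂L/∂y = −13,   ∂L/∂y' = y'.
Euler-Lagrange: d/dx(y') − (−13) = 0, i.e. y'' + 13 = 0, so
    y(x) = −(13/2) x^2 + C1 x + C2.
Fixed left endpoint y(0) = -5 ⇒ C2 = -5.
The right endpoint x = 1 is free, so the natural (transversality) condition is ∂L/∂y' |_{x=1} = 0, i.e. y'(1) = 0.
Compute y'(x) = −13 x + C1, so y'(1) = −13 + C1 = 0 ⇒ C1 = 13.
Therefore the extremal is
    y(x) = −(13/2) x^2 + 13 x − 5.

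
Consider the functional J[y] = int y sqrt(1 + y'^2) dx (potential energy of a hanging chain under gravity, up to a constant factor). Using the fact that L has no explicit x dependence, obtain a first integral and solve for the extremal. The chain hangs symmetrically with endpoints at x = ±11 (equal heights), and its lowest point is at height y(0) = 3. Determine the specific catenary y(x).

The Lagrangian L(y, y') = y sqrt(1 + y'^2) has no explicit x dependence, so the Beltrami identity applies:
    L − y' ∂L/∂y' = C.
Compute ∂L/∂y' = y · y' / sqrt(1 + y'^2). Then
    L − y' ∂L/∂y'
    = y sqrt(1 + y'^2) − y · y'^2 / sqrt(1 + y'^2)
    = y (1 + y'^2 − y'^2) / sqrt(1 + y'^2)
    = y / sqrt(1 + y'^2) = C.
Squaring gives y^2 = C^2 (1 + y'^2), i.e.
    y'^2 = y^2 / C^2 − 1.
Separating variables,
    dy / sqrt(y^2 − C^2) = dx / C,
and integrating gives arccosh(y / C) = (x − a)/C, so
    y(x) = C cosh((x − a)/C),
the catenary. The constants C and a are fixed by the two endpoint conditions (and, for the hanging-chain problem, the length constraint selects C).
Now fit the given data. The endpoints x = ±11 are symmetric at equal height, so the catenary is even about its minimum: a = 0 and y(x) = C cosh(x/C). The lowest point is y(0) = C cosh(0) = C, and we are told y(0) = 3, so C = 3. Therefore
    y(x) = 3 cosh(x/3),
and at the endpoints
    y(±11) = 3 cosh(11/3).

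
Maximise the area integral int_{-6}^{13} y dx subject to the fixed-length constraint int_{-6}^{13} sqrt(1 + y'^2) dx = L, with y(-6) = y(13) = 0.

Set up the augmented Lagrangian using a multiplier λ for the length constraint:
    F(y, y') = y − λ sqrt(1 + y'^2).
F has no explicit x dependence, so the Beltrami identity yields a first integral
    F − y' ∂F/∂y' = C.
Compute ∂F/∂y' = −λ y' / sqrt(1 + y'^2). Then
    y − λ sqrt(1 + y'^2) + λ y'^2 / sqrt(1 + y'^2) = C
    ⇒  y − λ / sqrt(1 + y'^2) = C.
Solving for y' and integrating gives
    (x − a)^2 + (y − b)^2 = λ^2,
a circular arc of radius λ. The constants a, b are determined by the endpoint conditions y(-6) = y(13) = 0, and λ is fixed implicitly by the length constraint
    ∫_{-6}^{13} sqrt(1 + y'^2) dx = L.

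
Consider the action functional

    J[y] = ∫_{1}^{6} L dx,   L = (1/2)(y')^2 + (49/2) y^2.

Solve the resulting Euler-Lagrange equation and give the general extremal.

The Lagrangian is L = (1/2)(y')^2 + (49/2) y^2.
∂L/∂y = 49y.
∂L/∂y' = y'.
The Euler-Lagrange equation d/dx(∂L/∂y') − ∂L/∂y = 0 becomes:
    y'' - 49 y = 0
General solution: y(x) = A e^(7x) + B e^(-7x), where A and B are arbitrary constants fixed by the endpoint conditions.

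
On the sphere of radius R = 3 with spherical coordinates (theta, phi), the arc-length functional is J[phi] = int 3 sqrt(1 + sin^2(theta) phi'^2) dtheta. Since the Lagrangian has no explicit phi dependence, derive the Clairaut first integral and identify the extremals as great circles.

On the sphere of radius R = 3 with spherical coordinates (θ, φ), the induced metric is
    ds^2 = 9(dθ^2 + sin^2(θ) dφ^2).
Parameterise by θ; the arc-length functional is
    J[φ] = ∫ 3 sqrt(1 + sin^2(θ) (dφ/dθ)^2) dθ,
so L = 3 sqrt(1 + sin^2(θ) φ'^2). Compute
    ∂L/∂φ = 0  (L has no explicit φ dependence),
    ∂L/∂φ' = 3 sin^2(θ) φ' / sqrt(1 + sin^2(θ) φ'^2).
Since ∂L/∂φ = 0, the Euler-Lagrange equation
    d/dθ(∂L/∂φ') − ∂L/∂φ = 0
reduces to d/dθ(∂L/∂φ') = 0, i.e. the momentum conjugate to φ is conserved:
    3 sin^2(θ) φ' / sqrt(1 + sin^2(θ) φ'^2) = C.
The overall factor of 3 is constant, so dividing through gives Clairaut's relation sin^2(θ) φ' / sqrt(1 + sin^2(θ) φ'^2) = C' (with C' = C/3). Solving for φ' and integrating gives the great-circle family
    cot(θ) = A cos(φ − φ_0),
i.e. the intersection of the sphere with a plane through the origin. The two constants A and φ_0 (equivalently C and one phase) are fixed by the two endpoint conditions.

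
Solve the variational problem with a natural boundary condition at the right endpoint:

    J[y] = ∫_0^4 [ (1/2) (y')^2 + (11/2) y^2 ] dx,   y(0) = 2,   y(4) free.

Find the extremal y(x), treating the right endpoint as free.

The Lagrangian L = (1/2) (y')^2 + (11/2) y^2 gives
    ∂L/∂y = 11 y,   ∂L/∂y' = y'.
Euler-Lagrange: y'' − 11 y = 0.
With k = sqrt(11), the general solution is
    y(x) = A cosh(sqrt(11) x) + B sinh(sqrt(11) x).
Fixed left endpoint y(0) = 2 ⇒ A = 2.
The right endpoint x = 4 is free, so the natural (transversality) condition is ∂L/∂y' |_{x=4} = 0, i.e. y'(4) = 0.
Compute y'(x) = A k sinh(k x) + B k cosh(k x), so
    y'(4) = A k sinh(k·4) + B k cosh(k·4) = 0
    ⇒ B = −A tanh(k·4) = − 2 tanh(sqrt(11)·4).
Therefore the extremal is
    y(x) = 2 cosh(sqrt(11) x) − 2 tanh(sqrt(11)·4) sinh(sqrt(11) x).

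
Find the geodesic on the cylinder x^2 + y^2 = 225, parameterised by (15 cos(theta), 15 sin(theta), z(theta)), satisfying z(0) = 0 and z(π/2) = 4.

Parameterise the cylinder of radius R = 15 as
    r(θ) = (15 cos θ, 15 sin θ, z(θ)).
The arc-length element is
    ds = sqrt(225 + (dz/dθ)^2) dθ,
so the Lagrangian is L = sqrt(225 + z'^2).
L depends on z' only, not on z or θ, so ∂L/∂z = 0 and
    ∂L/∂z' = z' / sqrt(225 + z'^2).
The Euler-Lagrange equation gives
    d/dθ( z' / sqrt(225 + z'^2) ) = 0,
so z' is constant. Integrating once:
    z(θ) = a θ + b,
a helix on the cylinder (a straight line when the cylinder is unrolled). The constants a, b are determined by the endpoint conditions.
With endpoint conditions z(0) = 0 and z(π/2) = 4: from z(0) = b we get b = 0, and a·π/2 + 0 = 4 gives a = 8/π, so
    z(θ) = (8/π) θ.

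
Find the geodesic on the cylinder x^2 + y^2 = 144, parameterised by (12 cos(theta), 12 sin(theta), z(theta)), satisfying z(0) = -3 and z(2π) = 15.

Parameterise the cylinder of radius R = 12 as
    r(θ) = (12 cos θ, 12 sin θ, z(θ)).
The arc-length element is
    ds = sqrt(144 + (dz/dθ)^2) dθ,
so the Lagrangian is L = sqrt(144 + z'^2).
L depends on z' only, not on z or θ, so ∂L/∂z = 0 and
    ∂L/∂z' = z' / sqrt(144 + z'^2).
The Euler-Lagrange equation gives
    d/dθ( z' / sqrt(144 + z'^2) ) = 0,
so z' is constant. Integrating once:
    z(θ) = a θ + b,
a helix on the cylinder (a straight line when the cylinder is unrolled). The constants a, b are determined by the endpoint conditions.
With endpoint conditions z(0) = -3 and z(2π) = 15: from z(0) = b we get b = -3, and a·2π + -3 = 15 gives a = 9/π, so
    z(θ) = (9/π) θ − 3.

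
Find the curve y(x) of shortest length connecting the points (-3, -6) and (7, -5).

Arc-length functional: J[y] = ∫ sqrt(1 + (y')^2) dx.
Lagrangian L = sqrt(1 + (y')^2) has no explicit y dependence, so ∂L/∂y = 0 and the Euler-Lagrange equation gives
    d/dx( y' / sqrt(1 + (y')^2) ) = 0  ⇒  y' / sqrt(1 + (y')^2) = const.
Hence y' is constant, so y(x) is affine.
Fitting the endpoints (-3, -6) and (7, -5):
    slope m = ((-5) − (-6)) / (7 − (-3)) = 1/10,
    intercept c = (-6) − m·(-3) = -57/10.
Extremal: y(x) = (1/10) x - 57/10.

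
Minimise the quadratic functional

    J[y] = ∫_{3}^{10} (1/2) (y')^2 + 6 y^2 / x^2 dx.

The Lagrangian is L = (1/2) (y')^2 + 6 y^2 / x^2.
Compute ∂L/∂y = 12y/x^2, ∂L/∂y' = y'.
The Euler-Lagrange equation d/dx(∂L/∂y') − ∂L/∂y = 0 reduces to
    y'' − 12/x^2 · y = 0  (x > 0).
Its general solution is
    y(x) = A x^4 + B x^(-3),
with A, B fixed by the endpoint conditions.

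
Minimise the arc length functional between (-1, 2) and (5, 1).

Arc-length functional: J[y] = ∫ sqrt(1 + (y')^2) dx.
Lagrangian L = sqrt(1 + (y')^2) has no explicit y dependence, so ∂L/∂y = 0 and the Euler-Lagrange equation gives
    d/dx( y' / sqrt(1 + (y')^2) ) = 0  ⇒  y' / sqrt(1 + (y')^2) = const.
Hence y' is constant, so y(x) is affine.
Fitting the endpoints (-1, 2) and (5, 1):
    slope m = (1 − 2) / (5 − (-1)) = -1/6,
    intercept c = 2 − m·(-1) = 11/6.
Extremal: y(x) = (-1/6) x + 11/6.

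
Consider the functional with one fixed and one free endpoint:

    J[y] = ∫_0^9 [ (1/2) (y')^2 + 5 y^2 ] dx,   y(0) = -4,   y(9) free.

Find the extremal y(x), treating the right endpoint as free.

The Lagrangian L = (1/2) (y')^2 + 5 y^2 gives
    ∂L/∂y = 10 y,   ∂L/∂y' = y'.
Euler-Lagrange: y'' − 10 y = 0.
With k = sqrt(10), the general solution is
    y(x) = A cosh(sqrt(10) x) + B sinh(sqrt(10) x).
Fixed left endpoint y(0) = -4 ⇒ A = -4.
The right endpoint x = 9 is free, so the natural (transversality) condition is ∂L/∂y' |_{x=9} = 0, i.e. y'(9) = 0.
Compute y'(x) = A k sinh(k x) + B k cosh(k x), so
    y'(9) = A k sinh(k·9) + B k cosh(k·9) = 0
    ⇒ B = −A tanh(k·9) = 4 tanh(sqrt(10)·9).
Therefore the extremal is
    y(x) = −4 cosh(sqrt(10) x) + 4 tanh(sqrt(10)·9) sinh(sqrt(10) x).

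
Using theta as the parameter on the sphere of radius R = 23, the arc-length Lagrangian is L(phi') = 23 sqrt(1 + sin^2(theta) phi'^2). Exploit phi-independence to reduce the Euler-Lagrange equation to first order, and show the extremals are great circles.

On the sphere of radius R = 23 with spherical coordinates (θ, φ), the induced metric is
    ds^2 = 529(dθ^2 + sin^2(θ) dφ^2).
Parameterise by θ; the arc-length functional is
    J[φ] = ∫ 23 sqrt(1 + sin^2(θ) (dφ/dθ)^2) dθ,
so L = 23 sqrt(1 + sin^2(θ) φ'^2). Compute
    ∂L/∂φ = 0  (L has no explicit φ dependence),
    ∂L/∂φ' = 23 sin^2(θ) φ' / sqrt(1 + sin^2(θ) φ'^2).
Since ∂L/∂φ = 0, the Euler-Lagrange equation
    d/dθ(∂L/∂φ') − ∂L/∂φ = 0
reduces to d/dθ(∂L/∂φ') = 0, i.e. the momentum conjugate to φ is conserved:
    23 sin^2(θ) φ' / sqrt(1 + sin^2(θ) φ'^2) = C.
The overall factor of 23 is constant, so dividing through gives Clairaut's relation sin^2(θ) φ' / sqrt(1 + sin^2(θ) φ'^2) = C' (with C' = C/23). Solving for φ' and integrating gives the great-circle family
    cot(θ) = A cos(φ − φ_0),
i.e. the intersection of the sphere with a plane through the origin. The two constants A and φ_0 (equivalently C and one phase) are fixed by the two endpoint conditions.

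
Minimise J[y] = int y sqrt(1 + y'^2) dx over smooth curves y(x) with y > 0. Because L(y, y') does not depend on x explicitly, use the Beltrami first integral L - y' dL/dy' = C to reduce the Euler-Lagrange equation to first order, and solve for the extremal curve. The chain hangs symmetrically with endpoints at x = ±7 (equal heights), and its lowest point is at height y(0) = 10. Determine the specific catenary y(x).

The Lagrangian L(y, y') = y sqrt(1 + y'^2) has no explicit x dependence, so the Beltrami identity applies:
    L − y' ∂L/∂y' = C.
Compute ∂L/∂y' = y · y' / sqrt(1 + y'^2). Then
    L − y' ∂L/∂y'
    = y sqrt(1 + y'^2) − y · y'^2 / sqrt(1 + y'^2)
    = y (1 + y'^2 − y'^2) / sqrt(1 + y'^2)
    = y / sqrt(1 + y'^2) = C.
Squaring gives y^2 = C^2 (1 + y'^2), i.e.
    y'^2 = y^2 / C^2 − 1.
Separating variables,
    dy / sqrt(y^2 − C^2) = dx / C,
and integrating gives arccosh(y / C) = (x − a)/C, so
    y(x) = C cosh((x − a)/C),
the catenary. The constants C and a are fixed by the two endpoint conditions (and, for the hanging-chain problem, the length constraint selects C).
Now fit the given data. The endpoints x = ±7 are symmetric at equal height, so the catenary is even about its minimum: a = 0 and y(x) = C cosh(x/C). The lowest point is y(0) = C cosh(0) = C, and we are told y(0) = 10, so C = 10. Therefore
    y(x) = 10 cosh(x/10),
and at the endpoints
    y(±7) = 10 cosh(7/10).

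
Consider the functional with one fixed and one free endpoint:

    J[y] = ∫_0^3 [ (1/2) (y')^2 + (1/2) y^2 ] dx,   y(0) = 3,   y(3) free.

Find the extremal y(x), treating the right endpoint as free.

The Lagrangian L = (1/2) (y')^2 + (1/2) y^2 gives
    ∂L/∂y = 1 y,   ∂L/∂y' = y'.
Euler-Lagrange: y'' − y = 0.
With k = 1, the general solution is
    y(x) = A cosh(x) + B sinh(x).
Fixed left endpoint y(0) = 3 ⇒ A = 3.
The right endpoint x = 3 is free, so the natural (transversality) condition is ∂L/∂y' |_{x=3} = 0, i.e. y'(3) = 0.
Compute y'(x) = A k sinh(k x) + B k cosh(k x), so
    y'(3) = A k sinh(k·3) + B k cosh(k·3) = 0
    ⇒ B = −A tanh(k·3) = − 3 tanh(1·3).
Therefore the extremal is
    y(x) = 3 cosh(1 x) − 3 tanh(1·3) sinh(1 x).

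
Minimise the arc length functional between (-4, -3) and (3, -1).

Arc-length functional: J[y] = ∫ sqrt(1 + (y')^2) dx.
Lagrangian L = sqrt(1 + (y')^2) has no explicit y dependence, so ∂L/∂y = 0 and the Euler-Lagrange equation gives
    d/dx( y' / sqrt(1 + (y')^2) ) = 0  ⇒  y' / sqrt(1 + (y')^2) = const.
Hence y' is constant, so y(x) is affine.
Fitting the endpoints (-4, -3) and (3, -1):
    slope m = ((-1) − (-3)) / (3 − (-4)) = 2/7,
    intercept c = (-3) − m·(-4) = -13/7.
Extremal: y(x) = (2/7) x - 13/7.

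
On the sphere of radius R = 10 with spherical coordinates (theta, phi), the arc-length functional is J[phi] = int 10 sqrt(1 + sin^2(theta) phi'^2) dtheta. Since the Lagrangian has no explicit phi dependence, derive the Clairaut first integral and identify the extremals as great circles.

On the sphere of radius R = 10 with spherical coordinates (θ, φ), the induced metric is
    ds^2 = 100(dθ^2 + sin^2(θ) dφ^2).
Parameterise by θ; the arc-length functional is
    J[φ] = ∫ 10 sqrt(1 + sin^2(θ) (dφ/dθ)^2) dθ,
so L = 10 sqrt(1 + sin^2(θ) φ'^2). Compute
    ∂L/∂φ = 0  (L has no explicit φ dependence),
    ∂L/∂φ' = 10 sin^2(θ) φ' / sqrt(1 + sin^2(θ) φ'^2).
Since ∂L/∂φ = 0, the Euler-Lagrange equation
    d/dθ(∂L/∂φ') − ∂L/∂φ = 0
reduces to d/dθ(∂L/∂φ') = 0, i.e. the momentum conjugate to φ is conserved:
    10 sin^2(θ) φ' / sqrt(1 + sin^2(θ) φ'^2) = C.
The overall factor of 10 is constant, so dividing through gives Clairaut's relation sin^2(θ) φ' / sqrt(1 + sin^2(θ) φ'^2) = C' (with C' = C/10). Solving for φ' and integrating gives the great-circle family
    cot(θ) = A cos(φ − φ_0),
i.e. the intersection of the sphere with a plane through the origin. The two constants A and φ_0 (equivalently C and one phase) are fixed by the two endpoint conditions.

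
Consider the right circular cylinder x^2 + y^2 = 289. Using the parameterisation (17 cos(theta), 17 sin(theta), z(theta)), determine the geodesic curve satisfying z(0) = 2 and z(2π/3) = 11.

Parameterise the cylinder of radius R = 17 as
    r(θ) = (17 cos θ, 17 sin θ, z(θ)).
The arc-length element is
    ds = sqrt(289 + (dz/dθ)^2) dθ,
so the Lagrangian is L = sqrt(289 + z'^2).
L depends on z' only, not on z or θ, so ∂L/∂z = 0 and
    ∂L/∂z' = z' / sqrt(289 + z'^2).
The Euler-Lagrange equation gives
    d/dθ( z' / sqrt(289 + z'^2) ) = 0,
so z' is constant. Integrating once:
    z(θ) = a θ + b,
a helix on the cylinder (a straight line when the cylinder is unrolled). The constants a, b are determined by the endpoint conditions.
With endpoint conditions z(0) = 2 and z(2π/3) = 11: from z(0) = b we get b = 2, and a·2π/3 + 2 = 11 gives a = 27/(2π), so
    z(θ) = (27/(2π)) θ + 2.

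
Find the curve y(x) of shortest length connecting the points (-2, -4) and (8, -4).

Arc-length functional: J[y] = ∫ sqrt(1 + (y')^2) dx.
Lagrangian L = sqrt(1 + (y')^2) has no explicit y dependence, so ∂L/∂y = 0 and the Euler-Lagrange equation gives
    d/dx( y' / sqrt(1 + (y')^2) ) = 0  ⇒  y' / sqrt(1 + (y')^2) = const.
Hence y' is constant, so y(x) is affine.
Fitting the endpoints (-2, -4) and (8, -4):
    slope m = ((-4) − (-4)) / (8 − (-2)) = 0,
    intercept c = (-4) − m·(-2) = -4.
Extremal: y(x) = -4.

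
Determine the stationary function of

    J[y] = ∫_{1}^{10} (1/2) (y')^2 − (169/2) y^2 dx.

The Lagrangian is L = (1/2) (y')^2 − (169/2) y^2.
Compute ∂L/∂y = -169y, ∂L/∂y' = y'.
The Euler-Lagrange equation d/dx(∂L/∂y') − ∂L/∂y = 0 reduces to
    y'' + 169 y = 0.
Its general solution is
    y(x) = A sin(13x) + B cos(13x),
with A, B fixed by the endpoint conditions.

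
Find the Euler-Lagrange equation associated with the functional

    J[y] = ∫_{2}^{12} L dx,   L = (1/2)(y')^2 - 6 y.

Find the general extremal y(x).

The Lagrangian is L = (1/2)(y')^2 - 6 y.
∂L/∂y = -6.
∂L/∂y' = y'.
The Euler-Lagrange equation d/dx(∂L/∂y') − ∂L/∂y = 0 becomes:
    y'' + 6 = 0
General solution: y(x) = -3 x^2 + A x + B, where A and B are arbitrary constants fixed by the endpoint conditions.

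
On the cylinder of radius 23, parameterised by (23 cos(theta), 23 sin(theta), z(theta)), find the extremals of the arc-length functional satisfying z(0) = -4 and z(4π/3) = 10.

Parameterise the cylinder of radius R = 23 as
    r(θ) = (23 cos θ, 23 sin θ, z(θ)).
The arc-length element is
    ds = sqrt(529 + (dz/dθ)^2) dθ,
so the Lagrangian is L = sqrt(529 + z'^2).
L depends on z' only, not on z or θ, so ∂L/∂z = 0 and
    ∂L/∂z' = z' / sqrt(529 + z'^2).
The Euler-Lagrange equation gives
    d/dθ( z' / sqrt(529 + z'^2) ) = 0,
so z' is constant. Integrating once:
    z(θ) = a θ + b,
a helix on the cylinder (a straight line when the cylinder is unrolled). The constants a, b are determined by the endpoint conditions.
With endpoint conditions z(0) = -4 and z(4π/3) = 10: from z(0) = b we get b = -4, and a·4π/3 + -4 = 10 gives a = 21/(2π), so
    z(θ) = (21/(2π)) θ − 4.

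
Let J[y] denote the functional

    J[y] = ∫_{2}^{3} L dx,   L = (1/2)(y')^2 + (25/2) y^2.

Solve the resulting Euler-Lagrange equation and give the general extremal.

The Lagrangian is L = (1/2)(y')^2 + (25/2) y^2.
∂L/∂y = 25y.
∂L/∂y' = y'.
The Euler-Lagrange equation d/dx(∂L/∂y') − ∂L/∂y = 0 becomes:
    y'' - 25 y = 0
General solution: y(x) = A e^(5x) + B e^(-5x), where A and B are arbitrary constants fixed by the endpoint conditions.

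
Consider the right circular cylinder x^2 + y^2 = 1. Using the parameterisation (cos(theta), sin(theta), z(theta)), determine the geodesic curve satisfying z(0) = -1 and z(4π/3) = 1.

Parameterise the cylinder of radius R = 1 as
    r(θ) = (cos θ, sin θ, z(θ)).
The arc-length element is
    ds = sqrt(1 + (dz/dθ)^2) dθ,
so the Lagrangian is L = sqrt(1 + z'^2).
L depends on z' only, not on z or θ, so ∂L/∂z = 0 and
    ∂L/∂z' = z' / sqrt(1 + z'^2).
The Euler-Lagrange equation gives
    d/dθ( z' / sqrt(1 + z'^2) ) = 0,
so z' is constant. Integrating once:
    z(θ) = a θ + b,
a helix on the cylinder (a straight line when the cylinder is unrolled). The constants a, b are determined by the endpoint conditions.
With endpoint conditions z(0) = -1 and z(4π/3) = 1: from z(0) = b we get b = -1, and a·4π/3 + -1 = 1 gives a = 3/(2π), so
    z(θ) = (3/(2π)) θ − 1.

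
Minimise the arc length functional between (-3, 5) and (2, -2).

Arc-length functional: J[y] = ∫ sqrt(1 + (y')^2) dx.
Lagrangian L = sqrt(1 + (y')^2) has no explicit y dependence, so ∂L/∂y = 0 and the Euler-Lagrange equation gives
    d/dx( y' / sqrt(1 + (y')^2) ) = 0  ⇒  y' / sqrt(1 + (y')^2) = const.
Hence y' is constant, so y(x) is affine.
Fitting the endpoints (-3, 5) and (2, -2):
    slope m = ((-2) − 5) / (2 − (-3)) = -7/5,
    intercept c = 5 − m·(-3) = 4/5.
Extremal: y(x) = (-7/5) x + 4/5.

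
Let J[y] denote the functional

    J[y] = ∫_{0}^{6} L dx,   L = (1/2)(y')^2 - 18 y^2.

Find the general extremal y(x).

The Lagrangian is L = (1/2)(y')^2 - 18 y^2.
∂L/∂y = -36y.
∂L/∂y' = y'.
The Euler-Lagrange equation d/dx(∂L/∂y') − ∂L/∂y = 0 becomes:
    y'' + 36 y = 0
General solution: y(x) = A sin(6x) + B cos(6x), where A and B are arbitrary constants fixed by the endpoint conditions.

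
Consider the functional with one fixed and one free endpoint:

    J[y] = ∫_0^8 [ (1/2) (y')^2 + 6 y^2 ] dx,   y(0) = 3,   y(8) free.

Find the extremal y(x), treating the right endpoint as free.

The Lagrangian L = (1/2) (y')^2 + 6 y^2 gives
    ∂L/∂y = 12 y,   ∂L/∂y' = y'.
Euler-Lagrange: y'' − 12 y = 0.
With k = sqrt(12), the general solution is
    y(x) = A cosh(sqrt(12) x) + B sinh(sqrt(12) x).
Fixed left endpoint y(0) = 3 ⇒ A = 3.
The right endpoint x = 8 is free, so the natural (transversality) condition is ∂L/∂y' |_{x=8} = 0, i.e. y'(8) = 0.
Compute y'(x) = A k sinh(k x) + B k cosh(k x), so
    y'(8) = A k sinh(k·8) + B k cosh(k·8) = 0
    ⇒ B = −A tanh(k·8) = − 3 tanh(sqrt(12)·8).
Therefore the extremal is
    y(x) = 3 cosh(sqrt(12) x) − 3 tanh(sqrt(12)·8) sinh(sqrt(12) x).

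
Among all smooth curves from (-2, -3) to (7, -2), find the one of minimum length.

Arc-length functional: J[y] = ∫ sqrt(1 + (y')^2) dx.
Lagrangian L = sqrt(1 + (y')^2) has no explicit y dependence, so ∂L/∂y = 0 and the Euler-Lagrange equation gives
    d/dx( y' / sqrt(1 + (y')^2) ) = 0  ⇒  y' / sqrt(1 + (y')^2) = const.
Hence y' is constant, so y(x) is affine.
Fitting the endpoints (-2, -3) and (7, -2):
    slope m = ((-2) − (-3)) / (7 − (-2)) = 1/9,
    intercept c = (-3) − m·(-2) = -25/9.
Extremal: y(x) = (1/9) x - 25/9.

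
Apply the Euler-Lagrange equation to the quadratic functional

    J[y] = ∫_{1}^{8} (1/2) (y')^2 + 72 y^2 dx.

The Lagrangian is L = (1/2) (y')^2 + 72 y^2.
Compute ∂L/∂y = 144y, ∂L/∂y' = y'.
The Euler-Lagrange equation d/dx(∂L/∂y') − ∂L/∂y = 0 reduces to
    y'' − 144 y = 0.
Its general solution is
    y(x) = A e^(12x) + B e^(−12x),
with A, B fixed by the endpoint conditions.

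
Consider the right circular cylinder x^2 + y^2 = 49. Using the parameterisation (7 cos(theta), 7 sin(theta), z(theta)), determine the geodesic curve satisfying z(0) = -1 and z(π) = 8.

Parameterise the cylinder of radius R = 7 as
    r(θ) = (7 cos θ, 7 sin θ, z(θ)).
The arc-length element is
    ds = sqrt(49 + (dz/dθ)^2) dθ,
so the Lagrangian is L = sqrt(49 + z'^2).
L depends on z' only, not on z or θ, so ∂L/∂z = 0 and
    ∂L/∂z' = z' / sqrt(49 + z'^2).
The Euler-Lagrange equation gives
    d/dθ( z' / sqrt(49 + z'^2) ) = 0,
so z' is constant. Integrating once:
    z(θ) = a θ + b,
a helix on the cylinder (a straight line when the cylinder is unrolled). The constants a, b are determined by the endpoint conditions.
With endpoint conditions z(0) = -1 and z(π) = 8: from z(0) = b we get b = -1, and a·π + -1 = 8 gives a = 9/π, so
    z(θ) = (9/π) θ − 1.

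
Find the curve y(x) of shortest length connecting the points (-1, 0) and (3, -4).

Arc-length functional: J[y] = ∫ sqrt(1 + (y')^2) dx.
Lagrangian L = sqrt(1 + (y')^2) has no explicit y dependence, so ∂L/∂y = 0 and the Euler-Lagrange equation gives
    d/dx( y' / sqrt(1 + (y')^2) ) = 0  ⇒  y' / sqrt(1 + (y')^2) = const.
Hence y' is constant, so y(x) is affine.
Fitting the endpoints (-1, 0) and (3, -4):
    slope m = ((-4) − 0) / (3 − (-1)) = -1,
    intercept c = 0 − m·(-1) = -1.
Extremal: y(x) = -x - 1.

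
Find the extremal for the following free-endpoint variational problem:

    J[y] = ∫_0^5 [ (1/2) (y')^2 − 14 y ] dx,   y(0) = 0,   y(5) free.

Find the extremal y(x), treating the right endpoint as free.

The Lagrangian L = (1/2) (y')^2 − 14 y gives
    ∂L/∂y = −14,   ∂L/∂y' = y'.
Euler-Lagrange: d/dx(y') − (−14) = 0, i.e. y'' + 14 = 0, so
    y(x) = −(14/2) x^2 + C1 x + C2.
Fixed left endpoint y(0) = 0 ⇒ C2 = 0.
The right endpoint x = 5 is free, so the natural (transversality) condition is ∂L/∂y' |_{x=5} = 0, i.e. y'(5) = 0.
Compute y'(x) = −14 x + C1, so y'(5) = −70 + C1 = 0 ⇒ C1 = 70.
Therefore the extremal is
    y(x) = −7 x^2 + 70 x.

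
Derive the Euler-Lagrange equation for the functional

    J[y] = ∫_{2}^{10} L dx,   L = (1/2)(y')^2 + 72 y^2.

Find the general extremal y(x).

The Lagrangian is L = (1/2)(y')^2 + 72 y^2.
∂L/∂y = 144y.
∂L/∂y' = y'.
The Euler-Lagrange equation d/dx(∂L/∂y') − ∂L/∂y = 0 becomes:
    y'' - 144 y = 0
General solution: y(x) = A e^(12x) + B e^(-12x), where A and B are arbitrary constants fixed by the endpoint conditions.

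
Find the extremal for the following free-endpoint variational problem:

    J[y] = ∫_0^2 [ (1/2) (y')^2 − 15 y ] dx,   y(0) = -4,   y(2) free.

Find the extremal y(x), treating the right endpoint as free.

The Lagrangian L = (1/2) (y')^2 − 15 y gives
    ∂L/∂y = −15,   ∂L/∂y' = y'.
Euler-Lagrange: d/dx(y') − (−15) = 0, i.e. y'' + 15 = 0, so
    y(x) = −(15/2) x^2 + C1 x + C2.
Fixed left endpoint y(0) = -4 ⇒ C2 = -4.
The right endpoint x = 2 is free, so the natural (transversality) condition is ∂L/∂y' |_{x=2} = 0, i.e. y'(2) = 0.
Compute y'(x) = −15 x + C1, so y'(2) = −30 + C1 = 0 ⇒ C1 = 30.
Therefore the extremal is
    y(x) = −(15/2) x^2 + 30 x − 4.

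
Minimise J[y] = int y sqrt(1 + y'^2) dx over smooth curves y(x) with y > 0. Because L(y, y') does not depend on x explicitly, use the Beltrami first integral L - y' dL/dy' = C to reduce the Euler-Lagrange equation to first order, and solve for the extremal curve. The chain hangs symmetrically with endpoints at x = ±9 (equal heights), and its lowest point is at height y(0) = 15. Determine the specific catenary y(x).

The Lagrangian L(y, y') = y sqrt(1 + y'^2) has no explicit x dependence, so the Beltrami identity applies:
    L − y' ∂L/∂y' = C.
Compute ∂L/∂y' = y · y' / sqrt(1 + y'^2). Then
    L − y' ∂L/∂y'
    = y sqrt(1 + y'^2) − y · y'^2 / sqrt(1 + y'^2)
    = y (1 + y'^2 − y'^2) / sqrt(1 + y'^2)
    = y / sqrt(1 + y'^2) = C.
Squaring gives y^2 = C^2 (1 + y'^2), i.e.
    y'^2 = y^2 / C^2 − 1.
Separating variables,
    dy / sqrt(y^2 − C^2) = dx / C,
and integrating gives arccosh(y / C) = (x − a)/C, so
    y(x) = C cosh((x − a)/C),
the catenary. The constants C and a are fixed by the two endpoint conditions (and, for the hanging-chain problem, the length constraint selects C).
Now fit the given data. The endpoints x = ±9 are symmetric at equal height, so the catenary is even about its minimum: a = 0 and y(x) = C cosh(x/C). The lowest point is y(0) = C cosh(0) = C, and we are told y(0) = 15, so C = 15. Therefore
    y(x) = 15 cosh(x/15),
and at the endpoints
    y(±9) = 15 cosh(9/15).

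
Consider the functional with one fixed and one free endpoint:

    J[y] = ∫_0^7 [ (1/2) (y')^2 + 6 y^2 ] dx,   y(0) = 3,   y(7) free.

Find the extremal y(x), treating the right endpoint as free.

The Lagrangian L = (1/2) (y')^2 + 6 y^2 gives
    ∂L/∂y = 12 y,   ∂L/∂y' = y'.
Euler-Lagrange: y'' − 12 y = 0.
With k = sqrt(12), the general solution is
    y(x) = A cosh(sqrt(12) x) + B sinh(sqrt(12) x).
Fixed left endpoint y(0) = 3 ⇒ A = 3.
The right endpoint x = 7 is free, so the natural (transversality) condition is ∂L/∂y' |_{x=7} = 0, i.e. y'(7) = 0.
Compute y'(x) = A k sinh(k x) + B k cosh(k x), so
    y'(7) = A k sinh(k·7) + B k cosh(k·7) = 0
    ⇒ B = −A tanh(k·7) = − 3 tanh(sqrt(12)·7).
Therefore the extremal is
    y(x) = 3 cosh(sqrt(12) x) − 3 tanh(sqrt(12)·7) sinh(sqrt(12) x).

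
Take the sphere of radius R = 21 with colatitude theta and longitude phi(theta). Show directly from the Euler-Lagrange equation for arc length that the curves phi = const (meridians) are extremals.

On the sphere of radius R = 21 with spherical coordinates (θ, φ), the induced metric is
    ds^2 = 441(dθ^2 + sin^2(θ) dφ^2).
Using θ as the parameter, the arc-length functional becomes
    J[φ] = ∫ 21 sqrt(1 + sin^2(θ) (dφ/dθ)^2) dθ.
So L = 21 sqrt(1 + sin^2(θ) φ'^2). Compute
    ∂L/∂φ = 0  (L has no explicit φ dependence),
    ∂L/∂φ' = 21 sin^2(θ) φ' / sqrt(1 + sin^2(θ) φ'^2).
For the candidate φ(θ) = c (constant), φ' = 0, so ∂L/∂φ' evaluated along the candidate vanishes, and ∂L/∂φ is identically zero. Hence
    d/dθ(∂L/∂φ') − ∂L/∂φ = 0
is satisfied. Therefore meridians φ = const are extremals of arc length — they are geodesics on the sphere.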